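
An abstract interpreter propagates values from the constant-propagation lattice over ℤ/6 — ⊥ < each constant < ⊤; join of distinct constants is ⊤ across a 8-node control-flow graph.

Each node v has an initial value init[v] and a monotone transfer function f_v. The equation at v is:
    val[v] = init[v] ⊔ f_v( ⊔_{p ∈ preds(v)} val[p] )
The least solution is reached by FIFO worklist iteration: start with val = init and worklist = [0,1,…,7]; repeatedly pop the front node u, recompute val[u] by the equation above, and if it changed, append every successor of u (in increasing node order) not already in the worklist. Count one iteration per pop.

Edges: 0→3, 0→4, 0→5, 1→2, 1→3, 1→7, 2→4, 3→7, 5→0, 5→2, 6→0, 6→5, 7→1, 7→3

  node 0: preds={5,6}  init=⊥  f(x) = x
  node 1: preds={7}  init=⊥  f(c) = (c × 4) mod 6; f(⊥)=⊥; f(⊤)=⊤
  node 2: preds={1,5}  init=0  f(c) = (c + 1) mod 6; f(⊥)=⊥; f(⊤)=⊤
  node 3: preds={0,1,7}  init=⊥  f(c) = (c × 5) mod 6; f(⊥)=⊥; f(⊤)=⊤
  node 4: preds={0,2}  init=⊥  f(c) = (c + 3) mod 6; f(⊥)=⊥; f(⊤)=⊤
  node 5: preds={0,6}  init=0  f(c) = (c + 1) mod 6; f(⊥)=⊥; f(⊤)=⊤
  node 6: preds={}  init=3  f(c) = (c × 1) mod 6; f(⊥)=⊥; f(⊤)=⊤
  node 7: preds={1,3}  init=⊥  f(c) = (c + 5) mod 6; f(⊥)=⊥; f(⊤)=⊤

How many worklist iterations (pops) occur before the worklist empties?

14

Trace (14 dequeues):
  [1] u=0 | in ⊤ | out ⊤ | prev ⊥ | push {}
  [2] u=1 | in ⊥ | out ⊥ | ==
  [3] u=2 | in 0 | out ⊤ | prev 0 | push {}
  [4] u=3 | in ⊤ | out ⊤ | prev ⊥ | push {}
  [5] u=4 | in ⊤ | out ⊤ | prev ⊥ | push {}
  [6] u=5 | in ⊤ | out ⊤ | prev 0 | push {0,2}
  [7] u=6 | in ⊥ | out 3 | ==
  [8] u=7 | in ⊤ | out ⊤ | prev ⊥ | push {1,3}
  [9] u=0 | in ⊤ | out ⊤ | ==
  [10] u=2 | in ⊤ | out ⊤ | ==
  [11] u=1 | in ⊤ | out ⊤ | prev ⊥ | push {2,7}
  [12] u=3 | in ⊤ | out ⊤ | ==
  [13] u=2 | in ⊤ | out ⊤ | ==
  [14] u=7 | in ⊤ | out ⊤ | ==

Converged values:
  [0] ⊤
  [1] ⊤
  [2] ⊤
  [3] ⊤
  [4] ⊤
  [5] ⊤
  [6] 3
  [7] ⊤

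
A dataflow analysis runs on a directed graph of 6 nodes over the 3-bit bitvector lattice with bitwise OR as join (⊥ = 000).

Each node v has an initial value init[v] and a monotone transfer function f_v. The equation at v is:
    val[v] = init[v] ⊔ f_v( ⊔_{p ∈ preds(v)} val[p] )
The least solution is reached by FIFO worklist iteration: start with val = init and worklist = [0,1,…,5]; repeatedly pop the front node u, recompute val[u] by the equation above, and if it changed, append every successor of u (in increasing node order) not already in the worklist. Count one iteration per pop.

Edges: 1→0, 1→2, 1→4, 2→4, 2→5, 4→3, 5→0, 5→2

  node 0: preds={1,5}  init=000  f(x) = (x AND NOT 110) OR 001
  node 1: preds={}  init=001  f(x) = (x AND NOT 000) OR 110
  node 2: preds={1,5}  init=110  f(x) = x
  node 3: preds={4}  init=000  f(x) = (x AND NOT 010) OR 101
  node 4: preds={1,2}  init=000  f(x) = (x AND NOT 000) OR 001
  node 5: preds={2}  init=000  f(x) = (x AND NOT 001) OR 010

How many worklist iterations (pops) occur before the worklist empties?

9

Trace (9 dequeues):
  [1] u=0 | in 001 | out 001 | prev 000 | push {}
  [2] u=1 | in 000 | out 111 | prev 001 | push {0}
  [3] u=2 | in 111 | out 111 | prev 110 | push {}
  [4] u=3 | in 000 | out 101 | prev 000 | push {}
  [5] u=4 | in 111 | out 111 | prev 000 | push {3}
  [6] u=5 | in 111 | out 110 | prev 000 | push {2}
  [7] u=0 | in 111 | out 001 | ==
  [8] u=3 | in 111 | out 101 | ==
  [9] u=2 | in 111 | out 111 | ==

Converged values:
  [0] 001
  [1] 111
  [2] 111
  [3] 101
  [4] 111
  [5] 110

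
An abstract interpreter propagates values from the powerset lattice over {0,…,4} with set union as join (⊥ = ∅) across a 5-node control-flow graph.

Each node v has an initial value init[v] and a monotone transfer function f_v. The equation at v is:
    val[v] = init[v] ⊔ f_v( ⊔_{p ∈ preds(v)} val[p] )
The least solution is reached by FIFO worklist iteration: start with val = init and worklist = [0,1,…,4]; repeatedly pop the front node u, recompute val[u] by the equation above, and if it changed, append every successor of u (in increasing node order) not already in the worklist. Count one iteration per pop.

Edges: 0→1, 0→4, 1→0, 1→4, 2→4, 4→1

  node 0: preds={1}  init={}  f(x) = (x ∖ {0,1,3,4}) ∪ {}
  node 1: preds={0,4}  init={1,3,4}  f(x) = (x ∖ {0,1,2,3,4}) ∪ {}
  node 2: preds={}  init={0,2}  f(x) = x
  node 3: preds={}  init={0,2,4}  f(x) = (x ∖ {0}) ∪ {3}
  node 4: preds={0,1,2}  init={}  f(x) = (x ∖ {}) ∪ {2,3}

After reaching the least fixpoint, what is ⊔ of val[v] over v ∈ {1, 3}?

{0,1,2,3,4}

Trace (6 dequeues):
  [1] u=0 | in {1,3,4} | out {} | ==
  [2] u=1 | in {} | out {1,3,4} | ==
  [3] u=2 | in {} | out {0,2} | ==
  [4] u=3 | in {} | out {0,2,3,4} | prev {0,2,4} | push {}
  [5] u=4 | in {0,1,2,3,4} | out {0,1,2,3,4} | prev {} | push {1}
  [6] u=1 | in {0,1,2,3,4} | out {1,3,4} | ==

Converged values:
  [0] {}
  [1] {1,3,4}
  [2] {0,2}
  [3] {0,2,3,4}
  [4] {0,1,2,3,4}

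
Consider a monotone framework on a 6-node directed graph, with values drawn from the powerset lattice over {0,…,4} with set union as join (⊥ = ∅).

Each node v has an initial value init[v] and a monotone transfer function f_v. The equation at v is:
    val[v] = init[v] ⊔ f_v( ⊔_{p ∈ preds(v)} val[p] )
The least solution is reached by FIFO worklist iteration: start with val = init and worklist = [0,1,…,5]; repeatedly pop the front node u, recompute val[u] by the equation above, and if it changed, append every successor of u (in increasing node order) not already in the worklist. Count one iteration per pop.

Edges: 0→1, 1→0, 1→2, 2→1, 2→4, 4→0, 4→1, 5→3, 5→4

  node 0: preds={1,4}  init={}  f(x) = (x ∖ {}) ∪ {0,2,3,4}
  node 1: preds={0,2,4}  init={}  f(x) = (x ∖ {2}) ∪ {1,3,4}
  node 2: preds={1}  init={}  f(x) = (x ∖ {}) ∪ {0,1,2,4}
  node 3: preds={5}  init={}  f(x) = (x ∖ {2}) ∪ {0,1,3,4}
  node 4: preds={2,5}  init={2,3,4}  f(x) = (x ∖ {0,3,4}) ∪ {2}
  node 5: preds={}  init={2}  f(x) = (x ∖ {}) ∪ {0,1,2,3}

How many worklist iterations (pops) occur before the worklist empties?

10

Iteration log — 10 steps:
  step 1. node 0  ⊔preds={2,3,4}  new={0,2,3,4}  old={}  +wl: 
  step 2. node 1  ⊔preds={0,2,3,4}  new={0,1,3,4}  old={}  +wl: 0
  step 3. node 2  ⊔preds={0,1,3,4}  new={0,1,2,3,4}  old={}  +wl: 1
  step 4. node 3  ⊔preds={2}  new={0,1,3,4}  old={}  +wl: 
  step 5. node 4  ⊔preds={0,1,2,3,4}  new={1,2,3,4}  old={2,3,4}  +wl: 
  step 6. node 5  ⊔preds={}  new={0,1,2,3}  old={2}  +wl: 3,4
  step 7. node 0  ⊔preds={0,1,2,3,4}  new={0,1,2,3,4}  old={0,2,3,4}  +wl: 
  step 8. node 1  ⊔preds={0,1,2,3,4}  new={0,1,3,4}  stable
  step 9. node 3  ⊔preds={0,1,2,3}  new={0,1,3,4}  stable
  step 10. node 4  ⊔preds={0,1,2,3,4}  new={1,2,3,4}  stable

Least fixpoint reached:
  node 0: {0,1,2,3,4}
  node 1: {0,1,3,4}
  node 2: {0,1,2,3,4}
  node 3: {0,1,3,4}
  node 4: {1,2,3,4}
  node 5: {0,1,2,3}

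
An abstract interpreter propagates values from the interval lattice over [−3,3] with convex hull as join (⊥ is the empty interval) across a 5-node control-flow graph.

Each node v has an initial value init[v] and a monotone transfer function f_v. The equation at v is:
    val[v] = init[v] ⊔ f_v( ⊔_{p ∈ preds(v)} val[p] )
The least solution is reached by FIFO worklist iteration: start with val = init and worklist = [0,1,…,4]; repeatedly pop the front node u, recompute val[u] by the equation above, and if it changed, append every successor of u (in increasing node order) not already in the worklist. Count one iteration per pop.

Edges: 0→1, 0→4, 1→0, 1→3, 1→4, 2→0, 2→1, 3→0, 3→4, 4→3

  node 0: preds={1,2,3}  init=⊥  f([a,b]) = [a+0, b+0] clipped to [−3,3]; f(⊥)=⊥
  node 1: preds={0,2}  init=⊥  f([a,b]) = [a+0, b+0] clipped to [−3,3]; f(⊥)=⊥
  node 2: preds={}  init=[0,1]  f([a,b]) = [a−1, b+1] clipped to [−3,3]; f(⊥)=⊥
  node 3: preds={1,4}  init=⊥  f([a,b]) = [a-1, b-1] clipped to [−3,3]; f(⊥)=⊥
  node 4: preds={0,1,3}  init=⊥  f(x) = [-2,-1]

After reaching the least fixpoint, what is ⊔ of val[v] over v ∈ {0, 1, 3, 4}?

[-3,1]

Trace (15 dequeues):
  [1] u=0 | in [0,1] | out [0,1] | prev ⊥ | push {}
  [2] u=1 | in [0,1] | out [0,1] | prev ⊥ | push {0}
  [3] u=2 | in ⊥ | out [0,1] | ==
  [4] u=3 | in [0,1] | out [-1,0] | prev ⊥ | push {}
  [5] u=4 | in [-1,1] | out [-2,-1] | prev ⊥ | push {3}
  [6] u=0 | in [-1,1] | out [-1,1] | prev [0,1] | push {1,4}
  [7] u=3 | in [-2,1] | out [-3,0] | prev [-1,0] | push {0}
  [8] u=1 | in [-1,1] | out [-1,1] | prev [0,1] | push {3}
  [9] u=4 | in [-3,1] | out [-2,-1] | ==
  [10] u=0 | in [-3,1] | out [-3,1] | prev [-1,1] | push {1,4}
  [11] u=3 | in [-2,1] | out [-3,0] | ==
  [12] u=1 | in [-3,1] | out [-3,1] | prev [-1,1] | push {0,3}
  [13] u=4 | in [-3,1] | out [-2,-1] | ==
  [14] u=0 | in [-3,1] | out [-3,1] | ==
  [15] u=3 | in [-3,1] | out [-3,0] | ==

Converged values:
  [0] [-3,1]
  [1] [-3,1]
  [2] [0,1]
  [3] [-3,0]
  [4] [-2,-1]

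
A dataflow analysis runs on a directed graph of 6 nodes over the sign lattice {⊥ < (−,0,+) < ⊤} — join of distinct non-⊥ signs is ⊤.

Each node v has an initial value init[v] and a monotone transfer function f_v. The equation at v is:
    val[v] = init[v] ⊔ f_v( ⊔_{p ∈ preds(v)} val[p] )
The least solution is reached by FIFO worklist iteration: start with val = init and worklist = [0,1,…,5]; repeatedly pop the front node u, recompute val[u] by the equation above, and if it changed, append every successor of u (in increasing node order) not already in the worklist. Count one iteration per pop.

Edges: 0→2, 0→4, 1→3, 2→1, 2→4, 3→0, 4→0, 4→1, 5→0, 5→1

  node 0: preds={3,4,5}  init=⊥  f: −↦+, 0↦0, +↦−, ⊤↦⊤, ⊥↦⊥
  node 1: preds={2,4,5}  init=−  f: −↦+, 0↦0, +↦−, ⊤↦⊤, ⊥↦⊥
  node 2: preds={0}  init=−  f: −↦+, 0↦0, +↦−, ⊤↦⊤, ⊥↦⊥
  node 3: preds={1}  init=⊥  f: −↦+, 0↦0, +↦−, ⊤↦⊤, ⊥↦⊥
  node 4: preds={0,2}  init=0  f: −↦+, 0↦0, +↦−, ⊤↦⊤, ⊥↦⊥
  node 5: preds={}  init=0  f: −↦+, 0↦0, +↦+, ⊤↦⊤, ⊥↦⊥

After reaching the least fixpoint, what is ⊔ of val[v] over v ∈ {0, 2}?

⊤

Trace (10 dequeues):
  [1] u=0 | in 0 | out 0 | prev ⊥ | push {}
  [2] u=1 | in ⊤ | out ⊤ | prev − | push {}
  [3] u=2 | in 0 | out ⊤ | prev − | push {1}
  [4] u=3 | in ⊤ | out ⊤ | prev ⊥ | push {0}
  [5] u=4 | in ⊤ | out ⊤ | prev 0 | push {}
  [6] u=5 | in ⊥ | out 0 | ==
  [7] u=1 | in ⊤ | out ⊤ | ==
  [8] u=0 | in ⊤ | out ⊤ | prev 0 | push {2,4}
  [9] u=2 | in ⊤ | out ⊤ | ==
  [10] u=4 | in ⊤ | out ⊤ | ==

Converged values:
  [0] ⊤
  [1] ⊤
  [2] ⊤
  [3] ⊤
  [4] ⊤
  [5] 0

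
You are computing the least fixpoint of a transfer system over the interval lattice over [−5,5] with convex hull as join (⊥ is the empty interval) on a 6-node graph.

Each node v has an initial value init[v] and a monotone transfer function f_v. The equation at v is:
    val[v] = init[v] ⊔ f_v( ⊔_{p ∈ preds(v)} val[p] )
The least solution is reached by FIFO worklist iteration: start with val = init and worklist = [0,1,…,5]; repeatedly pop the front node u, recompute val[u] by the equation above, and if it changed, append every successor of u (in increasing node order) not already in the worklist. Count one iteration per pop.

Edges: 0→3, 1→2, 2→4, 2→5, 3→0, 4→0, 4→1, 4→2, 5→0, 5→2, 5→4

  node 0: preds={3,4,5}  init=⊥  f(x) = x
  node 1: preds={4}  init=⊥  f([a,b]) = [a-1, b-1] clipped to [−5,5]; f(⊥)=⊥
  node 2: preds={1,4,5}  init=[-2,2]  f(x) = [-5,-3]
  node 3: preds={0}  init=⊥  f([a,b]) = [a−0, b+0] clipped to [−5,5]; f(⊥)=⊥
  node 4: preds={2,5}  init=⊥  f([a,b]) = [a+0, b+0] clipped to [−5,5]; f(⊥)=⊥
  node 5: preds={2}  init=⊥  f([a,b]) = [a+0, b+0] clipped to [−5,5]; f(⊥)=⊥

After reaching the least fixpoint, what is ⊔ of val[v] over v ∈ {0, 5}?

Trace (12 dequeues):
  [1] u=0 | in ⊥ | out ⊥ | ==
  [2] u=1 | in ⊥ | out ⊥ | ==
  [3] u=2 | in ⊥ | out [-5,2] | prev [-2,2] | push {}
  [4] u=3 | in ⊥ | out ⊥ | ==
  [5] u=4 | in [-5,2] | out [-5,2] | prev ⊥ | push {0,1,2}
  [6] u=5 | in [-5,2] | out [-5,2] | prev ⊥ | push {4}
  [7] u=0 | in [-5,2] | out [-5,2] | prev ⊥ | push {3}
  [8] u=1 | in [-5,2] | out [-5,1] | prev ⊥ | push {}
  [9] u=2 | in [-5,2] | out [-5,2] | ==
  [10] u=4 | in [-5,2] | out [-5,2] | ==
  [11] u=3 | in [-5,2] | out [-5,2] | prev ⊥ | push {0}
  [12] u=0 | in [-5,2] | out [-5,2] | ==

Converged values:
  [0] [-5,2]
  [1] [-5,1]
  [2] [-5,2]
  [3] [-5,2]
  [4] [-5,2]
  [5] [-5,2]

[-5,2]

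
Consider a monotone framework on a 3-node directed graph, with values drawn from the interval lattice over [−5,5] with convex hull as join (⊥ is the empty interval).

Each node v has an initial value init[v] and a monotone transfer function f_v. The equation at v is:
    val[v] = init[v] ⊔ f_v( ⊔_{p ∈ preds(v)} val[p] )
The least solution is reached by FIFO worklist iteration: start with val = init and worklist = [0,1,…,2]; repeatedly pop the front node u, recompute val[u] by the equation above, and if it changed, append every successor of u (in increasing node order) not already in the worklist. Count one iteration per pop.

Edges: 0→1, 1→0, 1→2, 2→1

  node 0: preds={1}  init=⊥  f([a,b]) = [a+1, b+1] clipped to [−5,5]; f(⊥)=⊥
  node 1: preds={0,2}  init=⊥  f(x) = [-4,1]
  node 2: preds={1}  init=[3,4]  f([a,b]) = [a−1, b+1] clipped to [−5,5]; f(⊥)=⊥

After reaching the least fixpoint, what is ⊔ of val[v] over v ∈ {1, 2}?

Worklist (5 pops):
  #1 pop 0: in=⊥ → ⊥ (no change)
  #2 pop 1: in=[3,4] → [-4,1] (was ⊥); enqueue [0]
  #3 pop 2: in=[-4,1] → [-5,4] (was [3,4]); enqueue [1]
  #4 pop 0: in=[-4,1] → [-3,2] (was ⊥); enqueue []
  #5 pop 1: in=[-5,4] → [-4,1] (no change)

Fixpoint:
  val[0] = [-3,2]
  val[1] = [-4,1]
  val[2] = [-5,4]

[-5,4]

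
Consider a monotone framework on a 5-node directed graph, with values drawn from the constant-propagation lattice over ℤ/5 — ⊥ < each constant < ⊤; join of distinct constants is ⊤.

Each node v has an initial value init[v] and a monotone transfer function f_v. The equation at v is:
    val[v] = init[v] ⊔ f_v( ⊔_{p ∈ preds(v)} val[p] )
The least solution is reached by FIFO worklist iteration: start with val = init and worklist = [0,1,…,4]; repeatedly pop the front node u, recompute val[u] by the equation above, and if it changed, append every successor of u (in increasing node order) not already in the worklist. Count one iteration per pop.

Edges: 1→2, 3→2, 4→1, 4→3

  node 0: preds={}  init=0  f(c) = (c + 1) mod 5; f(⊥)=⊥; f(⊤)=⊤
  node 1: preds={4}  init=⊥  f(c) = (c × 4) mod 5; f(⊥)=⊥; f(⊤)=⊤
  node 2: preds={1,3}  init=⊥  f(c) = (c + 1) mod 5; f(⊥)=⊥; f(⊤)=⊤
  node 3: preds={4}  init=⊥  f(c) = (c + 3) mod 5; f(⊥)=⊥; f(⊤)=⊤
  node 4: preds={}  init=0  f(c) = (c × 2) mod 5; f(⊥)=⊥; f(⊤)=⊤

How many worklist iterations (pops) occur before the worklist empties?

6

Iteration log — 6 steps:
  step 1. node 0  ⊔preds=⊥  new=0  stable
  step 2. node 1  ⊔preds=0  new=0  old=⊥  +wl: 
  step 3. node 2  ⊔preds=0  new=1  old=⊥  +wl: 
  step 4. node 3  ⊔preds=0  new=3  old=⊥  +wl: 2
  step 5. node 4  ⊔preds=⊥  new=0  stable
  step 6. node 2  ⊔preds=⊤  new=⊤  old=1  +wl: 

Least fixpoint reached:
  node 0: 0
  node 1: 0
  node 2: ⊤
  node 3: 3
  node 4: 0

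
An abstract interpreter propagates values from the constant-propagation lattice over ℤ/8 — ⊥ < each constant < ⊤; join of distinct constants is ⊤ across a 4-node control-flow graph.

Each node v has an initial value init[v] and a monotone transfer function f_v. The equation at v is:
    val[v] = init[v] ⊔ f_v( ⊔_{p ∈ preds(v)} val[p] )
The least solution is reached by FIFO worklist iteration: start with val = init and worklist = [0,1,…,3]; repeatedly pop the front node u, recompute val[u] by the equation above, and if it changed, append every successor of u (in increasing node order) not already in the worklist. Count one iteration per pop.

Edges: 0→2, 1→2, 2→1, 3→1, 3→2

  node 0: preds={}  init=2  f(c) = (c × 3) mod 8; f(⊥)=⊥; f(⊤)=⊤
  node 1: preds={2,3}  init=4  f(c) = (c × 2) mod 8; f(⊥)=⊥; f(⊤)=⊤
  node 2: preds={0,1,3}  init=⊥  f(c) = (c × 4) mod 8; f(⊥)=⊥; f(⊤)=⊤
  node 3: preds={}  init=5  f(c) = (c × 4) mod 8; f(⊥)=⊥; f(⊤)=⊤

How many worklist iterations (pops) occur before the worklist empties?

Worklist (5 pops):
  #1 pop 0: in=⊥ → 2 (no change)
  #2 pop 1: in=5 → ⊤ (was 4); enqueue []
  #3 pop 2: in=⊤ → ⊤ (was ⊥); enqueue [1]
  #4 pop 3: in=⊥ → 5 (no change)
  #5 pop 1: in=⊤ → ⊤ (no change)

Fixpoint:
  val[0] = 2
  val[1] = ⊤
  val[2] = ⊤
  val[3] = 5

5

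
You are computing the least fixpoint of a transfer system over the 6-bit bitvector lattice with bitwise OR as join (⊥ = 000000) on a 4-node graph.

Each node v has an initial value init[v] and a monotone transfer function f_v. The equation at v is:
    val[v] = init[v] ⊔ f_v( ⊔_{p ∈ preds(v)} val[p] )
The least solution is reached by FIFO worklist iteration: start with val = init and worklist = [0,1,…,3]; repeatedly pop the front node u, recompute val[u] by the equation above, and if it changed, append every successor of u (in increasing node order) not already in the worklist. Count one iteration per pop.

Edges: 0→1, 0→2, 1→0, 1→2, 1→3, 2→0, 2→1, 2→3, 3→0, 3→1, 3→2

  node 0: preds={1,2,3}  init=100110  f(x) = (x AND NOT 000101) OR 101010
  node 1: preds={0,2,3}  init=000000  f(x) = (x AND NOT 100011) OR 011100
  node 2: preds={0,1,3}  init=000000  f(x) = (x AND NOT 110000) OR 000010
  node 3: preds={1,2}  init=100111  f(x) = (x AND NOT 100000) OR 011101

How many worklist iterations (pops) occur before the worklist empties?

7

Trace (7 dequeues):
  [1] u=0 | in 100111 | out 101110 | prev 100110 | push {}
  [2] u=1 | in 101111 | out 011100 | prev 000000 | push {0}
  [3] u=2 | in 111111 | out 001111 | prev 000000 | push {1}
  [4] u=3 | in 011111 | out 111111 | prev 100111 | push {2}
  [5] u=0 | in 111111 | out 111110 | prev 101110 | push {}
  [6] u=1 | in 111111 | out 011100 | ==
  [7] u=2 | in 111111 | out 001111 | ==

Converged values:
  [0] 111110
  [1] 011100
  [2] 001111
  [3] 111111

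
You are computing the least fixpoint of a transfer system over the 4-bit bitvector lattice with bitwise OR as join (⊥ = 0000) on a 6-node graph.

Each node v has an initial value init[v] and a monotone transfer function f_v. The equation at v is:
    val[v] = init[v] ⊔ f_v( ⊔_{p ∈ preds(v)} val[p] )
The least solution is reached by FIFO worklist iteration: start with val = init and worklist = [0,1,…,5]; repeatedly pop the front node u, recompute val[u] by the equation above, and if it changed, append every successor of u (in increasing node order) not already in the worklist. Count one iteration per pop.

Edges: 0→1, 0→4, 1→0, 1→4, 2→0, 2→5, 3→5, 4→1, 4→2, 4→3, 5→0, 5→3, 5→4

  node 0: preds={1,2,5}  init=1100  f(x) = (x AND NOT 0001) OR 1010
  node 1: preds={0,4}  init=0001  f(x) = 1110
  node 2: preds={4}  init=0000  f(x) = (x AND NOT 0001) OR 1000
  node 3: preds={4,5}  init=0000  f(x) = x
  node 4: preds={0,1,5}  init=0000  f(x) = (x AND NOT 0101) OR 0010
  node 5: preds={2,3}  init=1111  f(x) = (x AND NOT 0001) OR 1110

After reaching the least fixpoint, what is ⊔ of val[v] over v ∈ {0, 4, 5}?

1111

Iteration log — 12 steps:
  step 1. node 0  ⊔preds=1111  new=1110  old=1100  +wl: 
  step 2. node 1  ⊔preds=1110  new=1111  old=0001  +wl: 0
  step 3. node 2  ⊔preds=0000  new=1000  old=0000  +wl: 
  step 4. node 3  ⊔preds=1111  new=1111  old=0000  +wl: 
  step 5. node 4  ⊔preds=1111  new=1010  old=0000  +wl: 1,2,3
  step 6. node 5  ⊔preds=1111  new=1111  stable
  step 7. node 0  ⊔preds=1111  new=1110  stable
  step 8. node 1  ⊔preds=1110  new=1111  stable
  step 9. node 2  ⊔preds=1010  new=1010  old=1000  +wl: 0,5
  step 10. node 3  ⊔preds=1111  new=1111  stable
  step 11. node 0  ⊔preds=1111  new=1110  stable
  step 12. node 5  ⊔preds=1111  new=1111  stable

Least fixpoint reached:
  node 0: 1110
  node 1: 1111
  node 2: 1010
  node 3: 1111
  node 4: 1010
  node 5: 1111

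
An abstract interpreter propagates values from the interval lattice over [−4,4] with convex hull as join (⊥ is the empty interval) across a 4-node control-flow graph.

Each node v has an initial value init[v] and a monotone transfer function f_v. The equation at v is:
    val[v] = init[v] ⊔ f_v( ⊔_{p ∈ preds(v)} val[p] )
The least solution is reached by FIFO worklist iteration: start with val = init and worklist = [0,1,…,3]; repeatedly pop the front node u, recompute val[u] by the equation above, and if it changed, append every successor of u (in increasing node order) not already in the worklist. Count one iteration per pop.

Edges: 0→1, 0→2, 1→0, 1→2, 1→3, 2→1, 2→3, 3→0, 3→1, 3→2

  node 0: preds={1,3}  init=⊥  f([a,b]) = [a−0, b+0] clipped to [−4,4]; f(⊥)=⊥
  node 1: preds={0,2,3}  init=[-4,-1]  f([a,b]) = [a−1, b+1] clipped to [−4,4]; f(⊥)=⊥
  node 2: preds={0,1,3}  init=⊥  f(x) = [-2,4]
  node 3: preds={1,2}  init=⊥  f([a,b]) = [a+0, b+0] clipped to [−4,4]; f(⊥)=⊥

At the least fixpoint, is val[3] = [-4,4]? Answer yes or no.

Iteration log — 9 steps:
  step 1. node 0  ⊔preds=[-4,-1]  new=[-4,-1]  old=⊥  +wl: 
  step 2. node 1  ⊔preds=[-4,-1]  new=[-4,0]  old=[-4,-1]  +wl: 0
  step 3. node 2  ⊔preds=[-4,0]  new=[-2,4]  old=⊥  +wl: 1
  step 4. node 3  ⊔preds=[-4,4]  new=[-4,4]  old=⊥  +wl: 2
  step 5. node 0  ⊔preds=[-4,4]  new=[-4,4]  old=[-4,-1]  +wl: 
  step 6. node 1  ⊔preds=[-4,4]  new=[-4,4]  old=[-4,0]  +wl: 0,3
  step 7. node 2  ⊔preds=[-4,4]  new=[-2,4]  stable
  step 8. node 0  ⊔preds=[-4,4]  new=[-4,4]  stable
  step 9. node 3  ⊔preds=[-4,4]  new=[-4,4]  stable

Least fixpoint reached:
  node 0: [-4,4]
  node 1: [-4,4]
  node 2: [-2,4]
  node 3: [-4,4]

yes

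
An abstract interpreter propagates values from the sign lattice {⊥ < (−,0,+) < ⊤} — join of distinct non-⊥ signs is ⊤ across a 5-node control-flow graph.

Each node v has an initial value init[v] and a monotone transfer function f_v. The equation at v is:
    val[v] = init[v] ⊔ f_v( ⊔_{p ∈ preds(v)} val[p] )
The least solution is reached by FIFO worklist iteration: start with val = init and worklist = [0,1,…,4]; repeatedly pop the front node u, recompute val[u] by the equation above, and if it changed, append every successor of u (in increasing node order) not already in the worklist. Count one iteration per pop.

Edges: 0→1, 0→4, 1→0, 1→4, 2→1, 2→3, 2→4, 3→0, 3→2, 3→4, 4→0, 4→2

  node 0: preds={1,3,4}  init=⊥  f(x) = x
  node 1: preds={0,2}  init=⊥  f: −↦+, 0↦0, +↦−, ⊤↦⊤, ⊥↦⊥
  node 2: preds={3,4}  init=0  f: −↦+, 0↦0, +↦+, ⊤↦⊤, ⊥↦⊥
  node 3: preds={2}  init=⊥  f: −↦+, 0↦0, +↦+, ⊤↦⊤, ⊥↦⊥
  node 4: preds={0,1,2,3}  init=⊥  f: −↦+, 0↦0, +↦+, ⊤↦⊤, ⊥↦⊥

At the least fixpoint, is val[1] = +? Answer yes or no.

no

Worklist (9 pops):
  #1 pop 0: in=⊥ → ⊥ (no change)
  #2 pop 1: in=0 → 0 (was ⊥); enqueue [0]
  #3 pop 2: in=⊥ → 0 (no change)
  #4 pop 3: in=0 → 0 (was ⊥); enqueue [2]
  #5 pop 4: in=0 → 0 (was ⊥); enqueue []
  #6 pop 0: in=0 → 0 (was ⊥); enqueue [1,4]
  #7 pop 2: in=0 → 0 (no change)
  #8 pop 1: in=0 → 0 (no change)
  #9 pop 4: in=0 → 0 (no change)

Fixpoint:
  val[0] = 0
  val[1] = 0
  val[2] = 0
  val[3] = 0
  val[4] = 0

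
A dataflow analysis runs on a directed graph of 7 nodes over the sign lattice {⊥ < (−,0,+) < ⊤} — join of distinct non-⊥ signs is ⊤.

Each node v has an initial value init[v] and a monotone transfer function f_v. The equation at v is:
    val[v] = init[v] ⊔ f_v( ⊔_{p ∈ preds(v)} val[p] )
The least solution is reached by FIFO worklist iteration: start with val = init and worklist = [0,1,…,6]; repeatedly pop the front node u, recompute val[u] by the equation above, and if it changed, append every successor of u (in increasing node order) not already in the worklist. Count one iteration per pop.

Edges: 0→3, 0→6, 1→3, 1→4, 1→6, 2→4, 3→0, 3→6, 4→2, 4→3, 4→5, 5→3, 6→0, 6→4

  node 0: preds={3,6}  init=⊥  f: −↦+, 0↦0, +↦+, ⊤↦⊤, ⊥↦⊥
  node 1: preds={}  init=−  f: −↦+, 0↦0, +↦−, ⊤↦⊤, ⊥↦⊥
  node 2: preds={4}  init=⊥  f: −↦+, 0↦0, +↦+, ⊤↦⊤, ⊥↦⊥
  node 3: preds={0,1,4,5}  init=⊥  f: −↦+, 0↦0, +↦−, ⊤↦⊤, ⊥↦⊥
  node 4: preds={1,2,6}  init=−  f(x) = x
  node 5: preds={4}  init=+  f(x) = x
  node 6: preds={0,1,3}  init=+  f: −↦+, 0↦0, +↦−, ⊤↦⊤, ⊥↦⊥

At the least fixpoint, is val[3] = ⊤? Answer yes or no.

yes

Trace (12 dequeues):
  [1] u=0 | in + | out + | prev ⊥ | push {}
  [2] u=1 | in ⊥ | out − | ==
  [3] u=2 | in − | out + | prev ⊥ | push {}
  [4] u=3 | in ⊤ | out ⊤ | prev ⊥ | push {0}
  [5] u=4 | in ⊤ | out ⊤ | prev − | push {2,3}
  [6] u=5 | in ⊤ | out ⊤ | prev + | push {}
  [7] u=6 | in ⊤ | out ⊤ | prev + | push {4}
  [8] u=0 | in ⊤ | out ⊤ | prev + | push {6}
  [9] u=2 | in ⊤ | out ⊤ | prev + | push {}
  [10] u=3 | in ⊤ | out ⊤ | ==
  [11] u=4 | in ⊤ | out ⊤ | ==
  [12] u=6 | in ⊤ | out ⊤ | ==

Converged values:
  [0] ⊤
  [1] −
  [2] ⊤
  [3] ⊤
  [4] ⊤
  [5] ⊤
  [6] ⊤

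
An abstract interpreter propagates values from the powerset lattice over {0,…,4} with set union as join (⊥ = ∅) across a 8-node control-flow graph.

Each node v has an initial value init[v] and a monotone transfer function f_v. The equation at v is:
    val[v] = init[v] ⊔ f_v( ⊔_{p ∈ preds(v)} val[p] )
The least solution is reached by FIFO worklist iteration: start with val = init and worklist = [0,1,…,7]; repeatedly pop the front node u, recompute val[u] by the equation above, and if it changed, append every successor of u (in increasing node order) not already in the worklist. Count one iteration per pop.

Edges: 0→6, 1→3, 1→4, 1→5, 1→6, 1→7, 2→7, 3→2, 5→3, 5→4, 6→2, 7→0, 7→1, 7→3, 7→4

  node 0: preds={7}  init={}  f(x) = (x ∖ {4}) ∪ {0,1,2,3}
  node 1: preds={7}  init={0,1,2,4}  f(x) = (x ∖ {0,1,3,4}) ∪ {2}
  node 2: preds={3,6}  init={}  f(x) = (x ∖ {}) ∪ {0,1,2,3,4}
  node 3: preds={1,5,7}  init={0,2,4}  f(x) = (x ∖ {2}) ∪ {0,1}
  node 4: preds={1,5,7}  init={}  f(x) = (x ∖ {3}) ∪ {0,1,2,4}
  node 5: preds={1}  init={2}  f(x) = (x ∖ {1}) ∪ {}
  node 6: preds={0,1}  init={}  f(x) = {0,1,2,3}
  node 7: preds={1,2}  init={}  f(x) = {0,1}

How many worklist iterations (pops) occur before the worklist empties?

Iteration log — 13 steps:
  step 1. node 0  ⊔preds={}  new={0,1,2,3}  old={}  +wl: 
  step 2. node 1  ⊔preds={}  new={0,1,2,4}  stable
  step 3. node 2  ⊔preds={0,2,4}  new={0,1,2,3,4}  old={}  +wl: 
  step 4. node 3  ⊔preds={0,1,2,4}  new={0,1,2,4}  old={0,2,4}  +wl: 2
  step 5. node 4  ⊔preds={0,1,2,4}  new={0,1,2,4}  old={}  +wl: 
  step 6. node 5  ⊔preds={0,1,2,4}  new={0,2,4}  old={2}  +wl: 3,4
  step 7. node 6  ⊔preds={0,1,2,3,4}  new={0,1,2,3}  old={}  +wl: 
  step 8. node 7  ⊔preds={0,1,2,3,4}  new={0,1}  old={}  +wl: 0,1
  step 9. node 2  ⊔preds={0,1,2,3,4}  new={0,1,2,3,4}  stable
  step 10. node 3  ⊔preds={0,1,2,4}  new={0,1,2,4}  stable
  step 11. node 4  ⊔preds={0,1,2,4}  new={0,1,2,4}  stable
  step 12. node 0  ⊔preds={0,1}  new={0,1,2,3}  stable
  step 13. node 1  ⊔preds={0,1}  new={0,1,2,4}  stable

Least fixpoint reached:
  node 0: {0,1,2,3}
  node 1: {0,1,2,4}
  node 2: {0,1,2,3,4}
  node 3: {0,1,2,4}
  node 4: {0,1,2,4}
  node 5: {0,2,4}
  node 6: {0,1,2,3}
  node 7: {0,1}

13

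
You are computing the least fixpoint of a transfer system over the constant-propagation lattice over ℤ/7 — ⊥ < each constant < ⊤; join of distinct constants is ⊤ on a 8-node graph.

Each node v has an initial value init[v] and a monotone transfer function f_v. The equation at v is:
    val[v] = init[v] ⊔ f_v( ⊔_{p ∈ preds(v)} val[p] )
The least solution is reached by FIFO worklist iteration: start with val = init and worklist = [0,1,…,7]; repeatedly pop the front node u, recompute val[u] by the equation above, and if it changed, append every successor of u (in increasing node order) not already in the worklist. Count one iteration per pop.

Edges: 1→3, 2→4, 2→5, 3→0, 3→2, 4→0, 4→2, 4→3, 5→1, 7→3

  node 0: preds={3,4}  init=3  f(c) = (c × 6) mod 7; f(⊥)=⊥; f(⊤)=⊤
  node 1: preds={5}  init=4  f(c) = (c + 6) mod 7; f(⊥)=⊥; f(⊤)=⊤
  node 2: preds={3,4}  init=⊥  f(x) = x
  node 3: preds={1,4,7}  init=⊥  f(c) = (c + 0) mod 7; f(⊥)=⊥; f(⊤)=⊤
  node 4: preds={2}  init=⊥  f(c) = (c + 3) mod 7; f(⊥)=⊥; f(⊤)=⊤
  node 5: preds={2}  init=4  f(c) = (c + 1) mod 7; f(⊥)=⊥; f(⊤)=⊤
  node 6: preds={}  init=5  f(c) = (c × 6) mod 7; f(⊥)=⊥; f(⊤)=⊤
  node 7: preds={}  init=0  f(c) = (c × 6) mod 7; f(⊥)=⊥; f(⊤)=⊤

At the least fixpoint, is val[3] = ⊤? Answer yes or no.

yes

Trace (16 dequeues):
  [1] u=0 | in ⊥ | out 3 | ==
  [2] u=1 | in 4 | out ⊤ | prev 4 | push {}
  [3] u=2 | in ⊥ | out ⊥ | ==
  [4] u=3 | in ⊤ | out ⊤ | prev ⊥ | push {0,2}
  [5] u=4 | in ⊥ | out ⊥ | ==
  [6] u=5 | in ⊥ | out 4 | ==
  [7] u=6 | in ⊥ | out 5 | ==
  [8] u=7 | in ⊥ | out 0 | ==
  [9] u=0 | in ⊤ | out ⊤ | prev 3 | push {}
  [10] u=2 | in ⊤ | out ⊤ | prev ⊥ | push {4,5}
  [11] u=4 | in ⊤ | out ⊤ | prev ⊥ | push {0,2,3}
  [12] u=5 | in ⊤ | out ⊤ | prev 4 | push {1}
  [13] u=0 | in ⊤ | out ⊤ | ==
  [14] u=2 | in ⊤ | out ⊤ | ==
  [15] u=3 | in ⊤ | out ⊤ | ==
  [16] u=1 | in ⊤ | out ⊤ | ==

Converged values:
  [0] ⊤
  [1] ⊤
  [2] ⊤
  [3] ⊤
  [4] ⊤
  [5] ⊤
  [6] 5
  [7] 0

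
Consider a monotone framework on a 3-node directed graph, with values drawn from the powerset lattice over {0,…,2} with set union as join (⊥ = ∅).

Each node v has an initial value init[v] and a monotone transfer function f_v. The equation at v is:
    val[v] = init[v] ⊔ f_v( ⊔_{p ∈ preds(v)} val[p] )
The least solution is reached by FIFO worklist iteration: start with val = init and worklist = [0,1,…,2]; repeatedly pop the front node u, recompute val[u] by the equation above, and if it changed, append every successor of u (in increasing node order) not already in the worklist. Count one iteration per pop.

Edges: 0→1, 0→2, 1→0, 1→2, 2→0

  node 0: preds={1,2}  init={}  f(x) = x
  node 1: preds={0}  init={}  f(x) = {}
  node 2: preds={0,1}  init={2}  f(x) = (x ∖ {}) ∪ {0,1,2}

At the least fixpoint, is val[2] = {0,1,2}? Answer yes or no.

Trace (6 dequeues):
  [1] u=0 | in {2} | out {2} | prev {} | push {}
  [2] u=1 | in {2} | out {} | ==
  [3] u=2 | in {2} | out {0,1,2} | prev {2} | push {0}
  [4] u=0 | in {0,1,2} | out {0,1,2} | prev {2} | push {1,2}
  [5] u=1 | in {0,1,2} | out {} | ==
  [6] u=2 | in {0,1,2} | out {0,1,2} | ==

Converged values:
  [0] {0,1,2}
  [1] {}
  [2] {0,1,2}

yes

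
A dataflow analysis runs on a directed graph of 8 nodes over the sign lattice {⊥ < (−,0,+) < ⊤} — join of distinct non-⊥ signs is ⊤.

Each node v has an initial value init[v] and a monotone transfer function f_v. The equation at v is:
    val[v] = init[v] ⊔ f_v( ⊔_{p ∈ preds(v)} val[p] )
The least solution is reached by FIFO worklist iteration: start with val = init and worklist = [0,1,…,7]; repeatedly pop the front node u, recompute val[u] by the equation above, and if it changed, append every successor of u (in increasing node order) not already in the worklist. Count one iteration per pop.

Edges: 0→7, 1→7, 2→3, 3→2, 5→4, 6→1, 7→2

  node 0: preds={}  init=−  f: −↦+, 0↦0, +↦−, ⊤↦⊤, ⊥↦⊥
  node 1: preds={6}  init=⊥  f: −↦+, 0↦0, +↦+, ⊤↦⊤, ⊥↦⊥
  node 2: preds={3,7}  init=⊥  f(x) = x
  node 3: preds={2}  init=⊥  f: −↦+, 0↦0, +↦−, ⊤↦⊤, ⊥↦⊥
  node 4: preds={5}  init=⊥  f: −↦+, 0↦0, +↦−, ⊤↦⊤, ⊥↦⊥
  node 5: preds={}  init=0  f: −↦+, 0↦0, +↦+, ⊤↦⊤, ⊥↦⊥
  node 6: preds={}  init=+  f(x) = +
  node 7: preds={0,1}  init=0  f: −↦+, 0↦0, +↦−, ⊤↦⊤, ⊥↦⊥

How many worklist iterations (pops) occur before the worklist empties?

11

Iteration log — 11 steps:
  step 1. node 0  ⊔preds=⊥  new=−  stable
  step 2. node 1  ⊔preds=+  new=+  old=⊥  +wl: 
  step 3. node 2  ⊔preds=0  new=0  old=⊥  +wl: 
  step 4. node 3  ⊔preds=0  new=0  old=⊥  +wl: 2
  step 5. node 4  ⊔preds=0  new=0  old=⊥  +wl: 
  step 6. node 5  ⊔preds=⊥  new=0  stable
  step 7. node 6  ⊔preds=⊥  new=+  stable
  step 8. node 7  ⊔preds=⊤  new=⊤  old=0  +wl: 
  step 9. node 2  ⊔preds=⊤  new=⊤  old=0  +wl: 3
  step 10. node 3  ⊔preds=⊤  new=⊤  old=0  +wl: 2
  step 11. node 2  ⊔preds=⊤  new=⊤  stable

Least fixpoint reached:
  node 0: −
  node 1: +
  node 2: ⊤
  node 3: ⊤
  node 4: 0
  node 5: 0
  node 6: +
  node 7: ⊤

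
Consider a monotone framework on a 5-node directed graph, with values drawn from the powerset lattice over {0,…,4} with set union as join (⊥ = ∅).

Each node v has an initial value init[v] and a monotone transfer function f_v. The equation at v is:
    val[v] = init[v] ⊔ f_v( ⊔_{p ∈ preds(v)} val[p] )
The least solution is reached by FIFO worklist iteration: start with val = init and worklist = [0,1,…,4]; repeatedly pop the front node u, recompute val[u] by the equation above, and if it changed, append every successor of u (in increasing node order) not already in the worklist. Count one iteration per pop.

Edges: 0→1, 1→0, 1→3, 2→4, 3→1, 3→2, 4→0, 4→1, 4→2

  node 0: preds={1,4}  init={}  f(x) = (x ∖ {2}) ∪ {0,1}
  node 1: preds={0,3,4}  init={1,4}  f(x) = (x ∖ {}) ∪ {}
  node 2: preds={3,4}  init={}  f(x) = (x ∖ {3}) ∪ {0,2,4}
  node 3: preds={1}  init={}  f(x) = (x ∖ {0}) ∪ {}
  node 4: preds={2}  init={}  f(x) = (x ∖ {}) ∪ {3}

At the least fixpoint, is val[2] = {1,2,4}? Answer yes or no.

no

Iteration log — 14 steps:
  step 1. node 0  ⊔preds={1,4}  new={0,1,4}  old={}  +wl: 
  step 2. node 1  ⊔preds={0,1,4}  new={0,1,4}  old={1,4}  +wl: 0
  step 3. node 2  ⊔preds={}  new={0,2,4}  old={}  +wl: 
  step 4. node 3  ⊔preds={0,1,4}  new={1,4}  old={}  +wl: 1,2
  step 5. node 4  ⊔preds={0,2,4}  new={0,2,3,4}  old={}  +wl: 
  step 6. node 0  ⊔preds={0,1,2,3,4}  new={0,1,3,4}  old={0,1,4}  +wl: 
  step 7. node 1  ⊔preds={0,1,2,3,4}  new={0,1,2,3,4}  old={0,1,4}  +wl: 0,3
  step 8. node 2  ⊔preds={0,1,2,3,4}  new={0,1,2,4}  old={0,2,4}  +wl: 4
  step 9. node 0  ⊔preds={0,1,2,3,4}  new={0,1,3,4}  stable
  step 10. node 3  ⊔preds={0,1,2,3,4}  new={1,2,3,4}  old={1,4}  +wl: 1,2
  step 11. node 4  ⊔preds={0,1,2,4}  new={0,1,2,3,4}  old={0,2,3,4}  +wl: 0
  step 12. node 1  ⊔preds={0,1,2,3,4}  new={0,1,2,3,4}  stable
  step 13. node 2  ⊔preds={0,1,2,3,4}  new={0,1,2,4}  stable
  step 14. node 0  ⊔preds={0,1,2,3,4}  new={0,1,3,4}  stable

Least fixpoint reached:
  node 0: {0,1,3,4}
  node 1: {0,1,2,3,4}
  node 2: {0,1,2,4}
  node 3: {1,2,3,4}
  node 4: {0,1,2,3,4}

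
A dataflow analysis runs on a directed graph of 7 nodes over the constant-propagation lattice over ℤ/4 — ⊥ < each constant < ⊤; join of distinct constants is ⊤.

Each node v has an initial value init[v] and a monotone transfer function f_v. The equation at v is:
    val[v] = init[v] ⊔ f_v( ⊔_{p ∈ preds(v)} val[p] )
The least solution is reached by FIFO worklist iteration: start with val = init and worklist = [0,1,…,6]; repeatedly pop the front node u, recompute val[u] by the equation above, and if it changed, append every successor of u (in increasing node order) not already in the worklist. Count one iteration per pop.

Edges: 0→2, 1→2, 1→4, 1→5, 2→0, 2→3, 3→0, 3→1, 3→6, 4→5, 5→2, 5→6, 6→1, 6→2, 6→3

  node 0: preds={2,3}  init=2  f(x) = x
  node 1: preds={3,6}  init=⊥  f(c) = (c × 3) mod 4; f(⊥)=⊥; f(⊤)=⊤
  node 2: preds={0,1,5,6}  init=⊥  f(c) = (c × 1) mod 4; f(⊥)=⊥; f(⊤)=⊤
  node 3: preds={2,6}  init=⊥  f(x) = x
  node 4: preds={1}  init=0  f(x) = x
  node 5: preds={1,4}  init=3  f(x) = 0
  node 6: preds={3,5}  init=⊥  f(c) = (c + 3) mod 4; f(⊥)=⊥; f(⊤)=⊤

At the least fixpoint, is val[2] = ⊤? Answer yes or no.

Trace (13 dequeues):
  [1] u=0 | in ⊥ | out 2 | ==
  [2] u=1 | in ⊥ | out ⊥ | ==
  [3] u=2 | in ⊤ | out ⊤ | prev ⊥ | push {0}
  [4] u=3 | in ⊤ | out ⊤ | prev ⊥ | push {1}
  [5] u=4 | in ⊥ | out 0 | ==
  [6] u=5 | in 0 | out ⊤ | prev 3 | push {2}
  [7] u=6 | in ⊤ | out ⊤ | prev ⊥ | push {3}
  [8] u=0 | in ⊤ | out ⊤ | prev 2 | push {}
  [9] u=1 | in ⊤ | out ⊤ | prev ⊥ | push {4,5}
  [10] u=2 | in ⊤ | out ⊤ | ==
  [11] u=3 | in ⊤ | out ⊤ | ==
  [12] u=4 | in ⊤ | out ⊤ | prev 0 | push {}
  [13] u=5 | in ⊤ | out ⊤ | ==

Converged values:
  [0] ⊤
  [1] ⊤
  [2] ⊤
  [3] ⊤
  [4] ⊤
  [5] ⊤
  [6] ⊤

yes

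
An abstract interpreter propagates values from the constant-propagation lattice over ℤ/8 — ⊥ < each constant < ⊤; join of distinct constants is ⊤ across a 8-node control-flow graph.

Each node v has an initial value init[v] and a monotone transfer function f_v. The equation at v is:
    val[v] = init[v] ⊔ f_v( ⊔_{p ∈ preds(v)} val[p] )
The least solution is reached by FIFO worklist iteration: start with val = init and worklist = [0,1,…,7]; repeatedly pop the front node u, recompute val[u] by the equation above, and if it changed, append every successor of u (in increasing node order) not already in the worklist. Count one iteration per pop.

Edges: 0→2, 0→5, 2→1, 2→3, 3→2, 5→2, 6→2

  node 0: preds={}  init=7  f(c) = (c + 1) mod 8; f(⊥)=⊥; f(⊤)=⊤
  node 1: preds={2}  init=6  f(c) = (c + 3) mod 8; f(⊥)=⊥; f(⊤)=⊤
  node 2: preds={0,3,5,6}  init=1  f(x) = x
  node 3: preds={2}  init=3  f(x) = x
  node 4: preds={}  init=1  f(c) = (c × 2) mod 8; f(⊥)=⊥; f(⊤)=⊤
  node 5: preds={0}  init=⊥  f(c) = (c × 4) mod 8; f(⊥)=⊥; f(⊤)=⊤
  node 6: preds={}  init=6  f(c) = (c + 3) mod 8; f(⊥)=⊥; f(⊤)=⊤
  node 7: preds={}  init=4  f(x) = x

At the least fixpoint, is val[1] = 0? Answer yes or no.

Worklist (10 pops):
  #1 pop 0: in=⊥ → 7 (no change)
  #2 pop 1: in=1 → ⊤ (was 6); enqueue []
  #3 pop 2: in=⊤ → ⊤ (was 1); enqueue [1]
  #4 pop 3: in=⊤ → ⊤ (was 3); enqueue [2]
  #5 pop 4: in=⊥ → 1 (no change)
  #6 pop 5: in=7 → 4 (was ⊥); enqueue []
  #7 pop 6: in=⊥ → 6 (no change)
  #8 pop 7: in=⊥ → 4 (no change)
  #9 pop 1: in=⊤ → ⊤ (no change)
  #10 pop 2: in=⊤ → ⊤ (no change)

Fixpoint:
  val[0] = 7
  val[1] = ⊤
  val[2] = ⊤
  val[3] = ⊤
  val[4] = 1
  val[5] = 4
  val[6] = 6
  val[7] = 4

no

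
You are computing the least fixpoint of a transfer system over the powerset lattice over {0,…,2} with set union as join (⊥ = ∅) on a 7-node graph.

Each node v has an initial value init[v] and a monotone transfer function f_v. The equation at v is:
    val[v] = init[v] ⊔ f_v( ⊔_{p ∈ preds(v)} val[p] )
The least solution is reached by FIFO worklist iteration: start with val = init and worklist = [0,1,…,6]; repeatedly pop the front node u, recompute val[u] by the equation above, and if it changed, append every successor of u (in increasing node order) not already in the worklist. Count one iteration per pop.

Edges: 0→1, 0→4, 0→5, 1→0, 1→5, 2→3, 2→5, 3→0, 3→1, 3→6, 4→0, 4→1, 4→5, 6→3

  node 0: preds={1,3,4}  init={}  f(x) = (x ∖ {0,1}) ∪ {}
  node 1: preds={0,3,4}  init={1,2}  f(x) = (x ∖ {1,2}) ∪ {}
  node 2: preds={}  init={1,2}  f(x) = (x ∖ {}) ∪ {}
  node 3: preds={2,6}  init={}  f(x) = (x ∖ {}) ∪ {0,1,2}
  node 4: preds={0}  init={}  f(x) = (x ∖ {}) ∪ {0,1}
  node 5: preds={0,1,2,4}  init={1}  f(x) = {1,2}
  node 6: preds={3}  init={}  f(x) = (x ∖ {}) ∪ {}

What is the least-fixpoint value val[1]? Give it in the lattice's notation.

{0,1,2}

Iteration log — 12 steps:
  step 1. node 0  ⊔preds={1,2}  new={2}  old={}  +wl: 
  step 2. node 1  ⊔preds={2}  new={1,2}  stable
  step 3. node 2  ⊔preds={}  new={1,2}  stable
  step 4. node 3  ⊔preds={1,2}  new={0,1,2}  old={}  +wl: 0,1
  step 5. node 4  ⊔preds={2}  new={0,1,2}  old={}  +wl: 
  step 6. node 5  ⊔preds={0,1,2}  new={1,2}  old={1}  +wl: 
  step 7. node 6  ⊔preds={0,1,2}  new={0,1,2}  old={}  +wl: 3
  step 8. node 0  ⊔preds={0,1,2}  new={2}  stable
  step 9. node 1  ⊔preds={0,1,2}  new={0,1,2}  old={1,2}  +wl: 0,5
  step 10. node 3  ⊔preds={0,1,2}  new={0,1,2}  stable
  step 11. node 0  ⊔preds={0,1,2}  new={2}  stable
  step 12. node 5  ⊔preds={0,1,2}  new={1,2}  stable

Least fixpoint reached:
  node 0: {2}
  node 1: {0,1,2}
  node 2: {1,2}
  node 3: {0,1,2}
  node 4: {0,1,2}
  node 5: {1,2}
  node 6: {0,1,2}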